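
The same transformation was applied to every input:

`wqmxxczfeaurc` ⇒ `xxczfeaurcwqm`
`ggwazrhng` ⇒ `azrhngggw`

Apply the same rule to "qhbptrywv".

ptrywvqhb

The rule is to move the first 3 characters to the end (rotate left by 3).
Doing the same to "qhbptrywv": "ptrywvqhb".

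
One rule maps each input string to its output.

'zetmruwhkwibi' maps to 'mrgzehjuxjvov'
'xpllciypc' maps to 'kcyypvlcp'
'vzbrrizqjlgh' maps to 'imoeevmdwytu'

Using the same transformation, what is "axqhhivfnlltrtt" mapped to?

nkduuvisayygegg

Looking at the pairs, the operation is to shift every letter 13 places forward in the alphabet (wrapping around) — i.e. ROT13.
So "axqhhivfnlltrtt" becomes "nkduuvisayygegg".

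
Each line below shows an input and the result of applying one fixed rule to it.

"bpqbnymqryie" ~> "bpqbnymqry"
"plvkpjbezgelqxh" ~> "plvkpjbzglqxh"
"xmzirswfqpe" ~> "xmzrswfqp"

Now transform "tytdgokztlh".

tytdgkztlh

The pattern: remove every vowel.
So "tytdgokztlh" becomes "tytdgkztlh".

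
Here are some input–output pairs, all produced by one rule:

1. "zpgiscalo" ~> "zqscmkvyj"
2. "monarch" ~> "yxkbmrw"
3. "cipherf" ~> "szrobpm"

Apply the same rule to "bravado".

What's happening: move the first character to the end, then shift every letter 10 places forward in the alphabet (wrapping around).
Starting from "bravado": after the first operation, "ravadob"; after the second, "bkfknyl".

bkfknyl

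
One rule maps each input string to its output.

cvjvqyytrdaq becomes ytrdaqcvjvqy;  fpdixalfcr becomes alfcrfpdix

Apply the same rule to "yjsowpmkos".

Each output is the input with this applied: swap the front and back halves of the string.
Doing the same to "yjsowpmkos": "pmkosyjsow".

pmkosyjsow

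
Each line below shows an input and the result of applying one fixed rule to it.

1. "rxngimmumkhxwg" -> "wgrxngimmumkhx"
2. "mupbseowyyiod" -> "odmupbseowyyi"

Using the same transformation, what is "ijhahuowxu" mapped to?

Looking at the pairs, the operation is to move the last 2 characters to the front (rotate right by 2).
Doing the same to "ijhahuowxu": "xuijhahuow".

xuijhahuow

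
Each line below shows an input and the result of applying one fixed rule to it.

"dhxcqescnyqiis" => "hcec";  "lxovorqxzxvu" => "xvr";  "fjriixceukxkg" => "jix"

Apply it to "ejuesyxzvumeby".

jeyz

Each output is the input with this applied: keep every other character starting from the second (positions 2nd, 4th, 6th, ...), then delete the last 3 characters.
Doing the same to "ejuesyxzvumeby": "jeyz".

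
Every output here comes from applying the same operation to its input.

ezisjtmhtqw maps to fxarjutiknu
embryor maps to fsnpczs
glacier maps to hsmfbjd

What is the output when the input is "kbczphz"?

The pattern: take characters alternately from the front and the back (1st, last, 2nd, 2nd-last, ...), then shift every letter 1 place forward in the alphabet (wrapping around).
On "kbczphz": the first step gives "kzbhcpz", and the second then gives "lacidqa".

lacidqa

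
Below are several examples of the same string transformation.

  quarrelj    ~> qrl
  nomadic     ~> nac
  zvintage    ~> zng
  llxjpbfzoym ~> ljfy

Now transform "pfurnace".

prc

The pattern: keep one character in every 3, starting at position 1 (positions 1st, 4th, 7th, ...).
On "pfurnace" that produces "prc".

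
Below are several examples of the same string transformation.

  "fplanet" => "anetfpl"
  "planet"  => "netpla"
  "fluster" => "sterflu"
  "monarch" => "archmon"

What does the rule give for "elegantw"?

gantwele

The transformation: move the first 3 characters to the end (rotate left by 3).
Applying that to "elegantw" gives "gantwele".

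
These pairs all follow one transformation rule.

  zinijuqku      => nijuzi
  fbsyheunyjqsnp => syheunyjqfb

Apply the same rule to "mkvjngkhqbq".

vjngkhmk

What's happening: delete the last 3 characters, then move the first 2 characters to the end (rotate left by 2).
On "mkvjngkhqbq": the first step gives "mkvjngkh", and the second then gives "vjngkhmk".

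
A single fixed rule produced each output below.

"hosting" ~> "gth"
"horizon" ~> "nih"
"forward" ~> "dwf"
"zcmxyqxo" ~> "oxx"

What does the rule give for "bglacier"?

Looking at the pairs, the operation is to swap the first and last characters, then keep one character in every 3, starting at position 1 (positions 1st, 4th, 7th, ...).
For "bglacier", step one produces "rglacieb"; step two turns that into "rae".

rae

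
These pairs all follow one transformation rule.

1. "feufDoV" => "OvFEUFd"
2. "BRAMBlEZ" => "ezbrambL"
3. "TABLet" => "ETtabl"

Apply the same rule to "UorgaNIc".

iCuORGAn

The pattern: move the last 2 characters to the front (rotate right by 2), then flip the case of every letter.
Doing the same to "UorgaNIc": "iCuORGAn".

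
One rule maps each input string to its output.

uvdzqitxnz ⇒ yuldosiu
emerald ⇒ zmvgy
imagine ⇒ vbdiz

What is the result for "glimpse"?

dhknz

The pattern: shift every letter 5 places backward in the alphabet (wrapping around), then delete the first 2 characters.
Starting from "glimpse": after the first operation, "bgdhknz"; after the second, "dhknz".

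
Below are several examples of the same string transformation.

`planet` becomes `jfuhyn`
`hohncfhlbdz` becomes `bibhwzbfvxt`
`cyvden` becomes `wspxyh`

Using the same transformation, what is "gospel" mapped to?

The transformation: shift every letter 6 places backward in the alphabet (wrapping around).
For "gospel" the result is "aimjyf".

aimjyf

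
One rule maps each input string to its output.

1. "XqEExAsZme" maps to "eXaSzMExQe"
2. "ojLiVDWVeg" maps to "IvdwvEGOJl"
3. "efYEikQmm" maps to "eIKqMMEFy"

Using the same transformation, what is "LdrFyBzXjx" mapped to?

What's happening: move the first 3 characters to the end (rotate left by 3), then flip the case of every letter.
Applying that to "LdrFyBzXjx" gives "fYbZxJXlDR".

fYbZxJXlDR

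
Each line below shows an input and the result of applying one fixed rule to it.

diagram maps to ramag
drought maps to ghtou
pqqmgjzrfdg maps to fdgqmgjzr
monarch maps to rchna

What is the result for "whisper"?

peris

Each output is the input with this applied: delete the first 2 characters, then move the last 3 characters to the front (rotate right by 3).
"whisper" → "isper" → "peris".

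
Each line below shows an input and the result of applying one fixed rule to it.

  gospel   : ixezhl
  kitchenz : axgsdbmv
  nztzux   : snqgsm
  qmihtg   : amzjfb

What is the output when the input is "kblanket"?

gdxmduet

The transformation: shift every letter 7 places backward in the alphabet (wrapping around), then swap the front and back halves of the string.
Starting from "kblanket": after the first operation, "duetgdxm"; after the second, "gdxmduet".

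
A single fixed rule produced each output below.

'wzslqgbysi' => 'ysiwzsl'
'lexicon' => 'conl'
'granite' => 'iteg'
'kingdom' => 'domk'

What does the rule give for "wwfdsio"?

siow

Looking at the pairs, the operation is to move the last 3 characters to the front (rotate right by 3), then delete the last 3 characters.
Applying both steps to "wwfdsio": "siowwfd", then "siow".
(Check on "kingdom": → "domking" → "domk" ✓)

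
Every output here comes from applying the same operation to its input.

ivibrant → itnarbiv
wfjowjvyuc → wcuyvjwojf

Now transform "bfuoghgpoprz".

bzrpopghgouf

Rule — move the first character to the end, then reverse the string.
On "bfuoghgpoprz" that produces "bzrpopghgouf".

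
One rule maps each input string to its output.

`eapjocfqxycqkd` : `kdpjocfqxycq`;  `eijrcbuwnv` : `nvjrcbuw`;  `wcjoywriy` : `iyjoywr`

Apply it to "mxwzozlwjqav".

The rule is to delete the first 2 characters, then move the last 2 characters to the front (rotate right by 2).
On "mxwzozlwjqav" that produces "avwzozlwjq".
(Check on "eijrcbuwnv": → "jrcbuwnv" → "nvjrcbuw" ✓)

avwzozlwjq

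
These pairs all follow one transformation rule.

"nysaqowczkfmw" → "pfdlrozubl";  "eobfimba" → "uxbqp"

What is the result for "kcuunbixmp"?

jcqxmbe

Looking at the pairs, the operation is to shift every letter 11 places backward in the alphabet (wrapping around), then delete the first 3 characters.
Starting from "kcuunbixmp": after the first operation, "zrjjcqxmbe"; after the second, "jcqxmbe".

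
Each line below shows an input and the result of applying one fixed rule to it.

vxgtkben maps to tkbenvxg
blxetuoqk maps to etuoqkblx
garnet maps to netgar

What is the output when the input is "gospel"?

pelgos

Looking at the pairs, the operation is to move the first 3 characters to the end (rotate left by 3).
Doing the same to "gospel": "pelgos".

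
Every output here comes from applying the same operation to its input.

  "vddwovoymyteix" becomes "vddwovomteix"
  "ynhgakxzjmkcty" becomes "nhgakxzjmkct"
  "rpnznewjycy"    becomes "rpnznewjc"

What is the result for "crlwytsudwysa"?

The transformation: remove every "y".
Doing the same to "crlwytsudwysa": "crlwtsudwsa".

crlwtsudwsa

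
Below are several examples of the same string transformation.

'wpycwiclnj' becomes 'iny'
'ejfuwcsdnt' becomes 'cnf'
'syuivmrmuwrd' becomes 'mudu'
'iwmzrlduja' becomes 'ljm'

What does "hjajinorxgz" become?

The transformation: keep one character in every 3, starting at position 3 (positions 3rd, 6th, 9th, ...), then move the first character to the end.
Working it through for "hjajinorxgz": intermediate "anx", final "nxa".
(Check on "iwmzrlduja": → "mlj" → "ljm" ✓)

nxa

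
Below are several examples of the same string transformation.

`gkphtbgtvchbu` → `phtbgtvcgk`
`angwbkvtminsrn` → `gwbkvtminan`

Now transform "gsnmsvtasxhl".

nmsvtasgs

The rule is to delete the last 3 characters, then move the first 2 characters to the end (rotate left by 2).
On "gsnmsvtasxhl": the first step gives "gsnmsvtas", and the second then gives "nmsvtasgs".
(Check on "gkphtbgtvchbu": → "gkphtbgtvc" → "phtbgtvcgk" ✓)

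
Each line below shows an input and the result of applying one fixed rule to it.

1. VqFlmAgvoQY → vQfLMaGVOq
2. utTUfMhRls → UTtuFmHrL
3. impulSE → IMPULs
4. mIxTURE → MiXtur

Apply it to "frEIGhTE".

Looking at the pairs, the operation is to flip the case of every letter, then delete the last character.
For "frEIGhTE", step one produces "FReigHte"; step two turns that into "FReigHt".
(Check on "impulSE": → "IMPULse" → "IMPULs" ✓)

FReigHt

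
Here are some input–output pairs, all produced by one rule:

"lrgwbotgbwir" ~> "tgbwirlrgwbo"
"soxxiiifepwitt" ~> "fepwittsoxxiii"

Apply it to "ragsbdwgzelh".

The rule is to swap the front and back halves of the string.
For "ragsbdwgzelh" the result is "wgzelhragsbd".

wgzelhragsbd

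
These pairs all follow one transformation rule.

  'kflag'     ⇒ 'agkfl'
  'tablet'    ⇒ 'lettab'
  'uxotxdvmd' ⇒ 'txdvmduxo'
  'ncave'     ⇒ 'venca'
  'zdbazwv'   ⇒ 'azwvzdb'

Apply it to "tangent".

genttan

The transformation: move the first 3 characters to the end (rotate left by 3).
For "tangent" the result is "genttan".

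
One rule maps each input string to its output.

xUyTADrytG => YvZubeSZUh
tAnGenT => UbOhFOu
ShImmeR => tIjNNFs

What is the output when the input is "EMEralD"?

fnfSBMe

Looking at the pairs, the operation is to flip the case of every letter, then shift every letter 1 place forward in the alphabet (wrapping around).
Doing the same to "EMEralD": "fnfSBMe".
(Check on "tAnGenT": → "TaNgENt" → "UbOhFOu" ✓)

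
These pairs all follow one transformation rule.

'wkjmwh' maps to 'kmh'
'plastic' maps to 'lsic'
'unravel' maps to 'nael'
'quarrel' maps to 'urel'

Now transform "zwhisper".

wipr

Each output is the input with this applied: swap each adjacent pair of characters (1↔2, 3↔4, ...), then keep every other character starting from the first (positions 1st, 3rd, 5th, ...).
Starting from "zwhisper": after the first operation, "wzihpsre"; after the second, "wipr".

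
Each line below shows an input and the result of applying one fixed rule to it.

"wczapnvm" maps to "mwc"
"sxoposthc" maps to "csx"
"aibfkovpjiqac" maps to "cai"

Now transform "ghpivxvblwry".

The transformation: move the last character to the front, then keep only the first 3 characters.
For "ghpivxvblwry", step one produces "yghpivxvblwr"; step two turns that into "ygh".

ygh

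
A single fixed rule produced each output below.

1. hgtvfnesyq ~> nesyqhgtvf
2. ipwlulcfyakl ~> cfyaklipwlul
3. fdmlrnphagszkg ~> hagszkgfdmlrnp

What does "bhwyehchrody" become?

The pattern: swap the front and back halves of the string.
For "bhwyehchrody" the result is "chrodybhwyeh".

chrodybhwyeh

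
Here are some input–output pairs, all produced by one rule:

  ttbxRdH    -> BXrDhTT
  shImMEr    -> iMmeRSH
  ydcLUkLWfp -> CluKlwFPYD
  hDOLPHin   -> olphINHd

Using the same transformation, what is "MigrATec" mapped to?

The rule is to flip the case of every letter, then move the first 2 characters to the end (rotate left by 2).
On "MigrATec": the first step gives "mIGRatEC", and the second then gives "GRatECmI".

GRatECmI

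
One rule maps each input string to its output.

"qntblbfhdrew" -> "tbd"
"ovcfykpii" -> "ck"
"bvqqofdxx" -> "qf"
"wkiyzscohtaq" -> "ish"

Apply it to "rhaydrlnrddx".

arr

What's happening: delete the last 2 characters, then keep one character in every 3, starting at position 3 (positions 3rd, 6th, 9th, ...).
Applying both steps to "rhaydrlnrddx": "rhaydrlnrd", then "arr".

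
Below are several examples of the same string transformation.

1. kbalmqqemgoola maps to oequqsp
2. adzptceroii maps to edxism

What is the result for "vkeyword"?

The rule is to keep every other character starting from the first (positions 1st, 3rd, 5th, ...), then shift every letter 4 places forward in the alphabet (wrapping around).
On "vkeyword": the first step gives "vewr", and the second then gives "ziav".
(Check on "adzptceroii": → "azteoi" → "edxism" ✓)

ziav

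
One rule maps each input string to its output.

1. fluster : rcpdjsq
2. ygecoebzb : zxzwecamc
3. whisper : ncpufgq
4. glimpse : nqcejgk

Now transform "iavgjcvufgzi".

The transformation: move the last 3 characters to the front (rotate right by 3), then shift every letter 2 places backward in the alphabet (wrapping around).
Working it through for "iavgjcvufgzi": intermediate "gziiavgjcvuf", final "exggytehatsd".

exggytehatsd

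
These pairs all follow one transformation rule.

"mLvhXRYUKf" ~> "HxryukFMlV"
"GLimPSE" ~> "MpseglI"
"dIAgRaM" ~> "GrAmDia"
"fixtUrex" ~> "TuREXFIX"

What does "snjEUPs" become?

Each output is the input with this applied: move the first 3 characters to the end (rotate left by 3), then flip the case of every letter.
For "snjEUPs", step one produces "EUPssnj"; step two turns that into "eupSSNJ".

eupSSNJ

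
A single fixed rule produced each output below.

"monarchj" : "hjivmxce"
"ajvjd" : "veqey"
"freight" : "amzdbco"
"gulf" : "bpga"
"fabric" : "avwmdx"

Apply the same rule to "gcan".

Looking at the pairs, the operation is to shift every letter 5 places backward in the alphabet (wrapping around).
For "gcan" the result is "bxvi".

bxvi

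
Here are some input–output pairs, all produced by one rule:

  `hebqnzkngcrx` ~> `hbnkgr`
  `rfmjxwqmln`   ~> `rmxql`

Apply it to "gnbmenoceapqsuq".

gbeoepsq

The transformation: keep every other character starting from the first (positions 1st, 3rd, 5th, ...).
On "gnbmenoceapqsuq" that produces "gbeoepsq".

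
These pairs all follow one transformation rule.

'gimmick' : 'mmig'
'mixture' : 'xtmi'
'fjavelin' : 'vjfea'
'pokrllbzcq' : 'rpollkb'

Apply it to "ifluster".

The rule is to delete the last 3 characters, then sort the characters into reverse alphabetical order.
Working it through for "ifluster": intermediate "iflus", final "uslif".

uslif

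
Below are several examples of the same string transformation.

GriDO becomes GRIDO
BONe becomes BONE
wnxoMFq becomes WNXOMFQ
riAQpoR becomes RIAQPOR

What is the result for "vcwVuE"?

VCWVUE

What's happening: convert every letter to uppercase.
So "vcwVuE" becomes "VCWVUE".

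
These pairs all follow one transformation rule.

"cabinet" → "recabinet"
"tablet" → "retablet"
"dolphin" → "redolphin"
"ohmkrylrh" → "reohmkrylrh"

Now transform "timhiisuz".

Looking at the pairs, the operation is to prepend "re".
Doing the same to "timhiisuz": "retimhiisuz".

retimhiisuz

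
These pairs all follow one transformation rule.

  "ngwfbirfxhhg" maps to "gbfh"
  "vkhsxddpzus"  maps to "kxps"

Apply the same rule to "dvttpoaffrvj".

The rule is to keep one character in every 3, starting at position 2 (positions 2nd, 5th, 8th, ...).
So "dvttpoaffrvj" becomes "vpfv".

vpfv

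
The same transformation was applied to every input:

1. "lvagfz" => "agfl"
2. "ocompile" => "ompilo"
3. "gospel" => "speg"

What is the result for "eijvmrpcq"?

jvmrpce

The rule is to swap the first and last characters, then delete the first 2 characters.
Working it through for "eijvmrpcq": intermediate "qijvmrpce", final "jvmrpce".
(Check on "gospel": → "lospeg" → "speg" ✓)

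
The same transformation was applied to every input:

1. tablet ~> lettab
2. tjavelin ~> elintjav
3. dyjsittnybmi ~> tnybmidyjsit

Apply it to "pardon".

Rule — swap the front and back halves of the string.
So "pardon" becomes "donpar".

donpar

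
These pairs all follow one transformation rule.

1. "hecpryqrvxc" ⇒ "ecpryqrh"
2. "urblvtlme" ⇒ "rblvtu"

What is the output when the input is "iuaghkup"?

The transformation: delete the last 3 characters, then move the first character to the end.
Applying both steps to "iuaghkup": "iuagh", then "uaghi".

uaghi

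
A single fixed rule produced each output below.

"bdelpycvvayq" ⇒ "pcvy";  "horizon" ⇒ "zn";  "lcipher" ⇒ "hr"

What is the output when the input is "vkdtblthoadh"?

The transformation: keep every other character starting from the first (positions 1st, 3rd, 5th, ...), then delete the first 2 characters.
On "vkdtblthoadh": the first step gives "vdbtod", and the second then gives "btod".

btod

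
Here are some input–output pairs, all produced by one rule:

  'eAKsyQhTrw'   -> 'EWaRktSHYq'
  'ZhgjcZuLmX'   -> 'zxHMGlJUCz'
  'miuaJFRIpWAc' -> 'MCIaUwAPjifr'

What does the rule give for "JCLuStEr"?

jRcelTUs

Rule — take characters alternately from the front and the back (1st, last, 2nd, 2nd-last, ...), then flip the case of every letter.
Working it through for "JCLuStEr": intermediate "JrCELtuS", final "jRcelTUs".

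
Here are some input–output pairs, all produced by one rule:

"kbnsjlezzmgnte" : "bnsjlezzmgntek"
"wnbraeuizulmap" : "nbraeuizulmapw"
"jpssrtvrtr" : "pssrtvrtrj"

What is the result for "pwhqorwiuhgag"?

Each output is the input with this applied: move the first character to the end.
Applying that to "pwhqorwiuhgag" gives "whqorwiuhgagp".

whqorwiuhgagp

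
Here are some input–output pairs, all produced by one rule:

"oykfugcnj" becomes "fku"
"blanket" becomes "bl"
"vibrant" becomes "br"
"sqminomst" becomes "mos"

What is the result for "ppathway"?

The rule is to sort the characters into alphabetical order, then keep one character in every 3, starting at position 2 (positions 2nd, 5th, 8th, ...).
For "ppathway", step one produces "aahpptwy"; step two turns that into "apy".

apy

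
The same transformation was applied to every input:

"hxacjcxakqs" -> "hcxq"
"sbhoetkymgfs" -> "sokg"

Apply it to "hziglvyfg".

What's happening: keep one character in every 3, starting at position 1 (positions 1st, 4th, 7th, ...).
On "hziglvyfg" that produces "hgy".

hgy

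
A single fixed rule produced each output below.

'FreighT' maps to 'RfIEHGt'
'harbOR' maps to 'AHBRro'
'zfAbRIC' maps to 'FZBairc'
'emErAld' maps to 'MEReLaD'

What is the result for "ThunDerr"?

What's happening: flip the case of every letter, then swap each adjacent pair of characters (1↔2, 3↔4, ...).
For "ThunDerr", step one produces "tHUNdERR"; step two turns that into "HtNUEdRR".
(Check on "harbOR": → "HARBor" → "AHBRro" ✓)

HtNUEdRR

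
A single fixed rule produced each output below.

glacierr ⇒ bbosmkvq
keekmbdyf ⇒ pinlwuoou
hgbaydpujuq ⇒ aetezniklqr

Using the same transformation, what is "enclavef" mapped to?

pofkvmxo

Looking at the pairs, the operation is to reverse the string, then shift every letter 10 places forward in the alphabet (wrapping around).
Working it through for "enclavef": intermediate "fevalcne", final "pofkvmxo".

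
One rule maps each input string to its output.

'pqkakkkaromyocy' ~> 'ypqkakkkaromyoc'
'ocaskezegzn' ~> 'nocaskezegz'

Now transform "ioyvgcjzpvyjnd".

dioyvgcjzpvyjn

What's happening: move the last character to the front.
Applying that to "ioyvgcjzpvyjnd" gives "dioyvgcjzpvyjn".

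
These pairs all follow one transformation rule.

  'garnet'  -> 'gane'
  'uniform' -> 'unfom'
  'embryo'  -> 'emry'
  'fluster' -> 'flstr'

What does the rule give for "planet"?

What's happening: double every character, then keep one character in every 3, starting at position 1 (positions 1st, 4th, 7th, ...).
"planet" → "ppllaanneett" → "plne".
(Check on "embryo": → "eemmbbrryyoo" → "emry" ✓)

plne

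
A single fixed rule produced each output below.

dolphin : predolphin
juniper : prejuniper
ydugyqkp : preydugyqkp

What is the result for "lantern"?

In each case the input is transformed by: prepend "pre".
On "lantern" that produces "prelantern".

prelantern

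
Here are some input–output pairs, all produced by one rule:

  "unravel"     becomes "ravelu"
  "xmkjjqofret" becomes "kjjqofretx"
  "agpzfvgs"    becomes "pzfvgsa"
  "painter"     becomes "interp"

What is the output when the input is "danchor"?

Looking at the pairs, the operation is to move the first character to the end, then delete the first character.
Working it through for "danchor": intermediate "anchord", final "nchord".

nchord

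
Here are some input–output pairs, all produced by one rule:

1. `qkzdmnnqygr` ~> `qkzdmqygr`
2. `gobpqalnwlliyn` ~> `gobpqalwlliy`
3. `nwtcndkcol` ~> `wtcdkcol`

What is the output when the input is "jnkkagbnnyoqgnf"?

Each output is the input with this applied: remove every "n".
So "jnkkagbnnyoqgnf" becomes "jkkagbyoqgf".

jkkagbyoqgf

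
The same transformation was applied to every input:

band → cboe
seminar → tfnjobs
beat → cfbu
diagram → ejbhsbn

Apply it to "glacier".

Looking at the pairs, the operation is to shift every letter 1 place forward in the alphabet (wrapping around).
So "glacier" becomes "hmbdjfs".

hmbdjfs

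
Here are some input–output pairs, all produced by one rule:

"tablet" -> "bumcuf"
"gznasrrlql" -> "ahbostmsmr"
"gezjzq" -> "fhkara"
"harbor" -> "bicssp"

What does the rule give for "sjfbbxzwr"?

The transformation: swap each adjacent pair of characters (1↔2, 3↔4, ...), then shift every letter 1 place forward in the alphabet (wrapping around).
On "sjfbbxzwr": the first step gives "jsbfxbwzr", and the second then gives "ktcgycxas".

ktcgycxas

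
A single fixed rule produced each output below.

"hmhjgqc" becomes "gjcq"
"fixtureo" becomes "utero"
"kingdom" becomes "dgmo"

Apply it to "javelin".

leni

The rule is to delete the first 3 characters, then swap each adjacent pair of characters (1↔2, 3↔4, ...).
Working it through for "javelin": intermediate "elin", final "leni".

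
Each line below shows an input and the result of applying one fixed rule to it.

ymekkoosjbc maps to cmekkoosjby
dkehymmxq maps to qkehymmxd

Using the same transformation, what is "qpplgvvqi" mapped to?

ipplgvvqq

The pattern: swap the first and last characters.
So "qpplgvvqi" becomes "ipplgvvqq".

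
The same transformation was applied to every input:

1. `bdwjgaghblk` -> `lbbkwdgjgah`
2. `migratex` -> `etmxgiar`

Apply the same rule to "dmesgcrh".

The rule is to move the last 3 characters to the front (rotate right by 3), then swap each adjacent pair of characters (1↔2, 3↔4, ...).
Doing the same to "dmesgcrh": "rcdhemgs".

rcdhemgs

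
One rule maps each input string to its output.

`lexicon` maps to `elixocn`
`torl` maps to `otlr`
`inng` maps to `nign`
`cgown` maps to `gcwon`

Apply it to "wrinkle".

rwnilke

What's happening: swap each adjacent pair of characters (1↔2, 3↔4, ...).
Doing the same to "wrinkle": "rwnilke".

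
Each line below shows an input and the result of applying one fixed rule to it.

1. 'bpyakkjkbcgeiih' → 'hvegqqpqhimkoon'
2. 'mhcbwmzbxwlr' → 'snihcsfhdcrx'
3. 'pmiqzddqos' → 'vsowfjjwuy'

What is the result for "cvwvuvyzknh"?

In each case the input is transformed by: shift every letter 6 places forward in the alphabet (wrapping around).
Applying that to "cvwvuvyzknh" gives "ibcbabefqtn".

ibcbabefqtn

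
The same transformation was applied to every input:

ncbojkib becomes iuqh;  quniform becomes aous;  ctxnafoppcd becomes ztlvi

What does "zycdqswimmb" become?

ejyos

The pattern: shift every letter 6 places forward in the alphabet (wrapping around), then keep every other character starting from the second (positions 2nd, 4th, 6th, ...).
"zycdqswimmb" → "ejyos".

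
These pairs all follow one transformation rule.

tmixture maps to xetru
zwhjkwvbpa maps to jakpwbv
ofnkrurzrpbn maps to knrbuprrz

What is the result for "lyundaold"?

nddlao

What's happening: delete the first 3 characters, then take characters alternately from the front and the back (1st, last, 2nd, 2nd-last, ...).
On "lyundaold" that produces "nddlao".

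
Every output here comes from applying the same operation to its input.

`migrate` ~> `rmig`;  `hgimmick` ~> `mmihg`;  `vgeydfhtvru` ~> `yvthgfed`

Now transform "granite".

rnga

The transformation: delete the last 3 characters, then sort the characters into reverse alphabetical order.
For "granite", step one produces "gran"; step two turns that into "rnga".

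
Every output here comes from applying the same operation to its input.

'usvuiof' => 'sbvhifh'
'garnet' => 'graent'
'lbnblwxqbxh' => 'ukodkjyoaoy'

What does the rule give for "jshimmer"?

erzzvufw

Rule — shift every letter 13 places forward in the alphabet (wrapping around) — i.e. ROT13, then reverse the string.
For "jshimmer", step one produces "wfuvzzre"; step two turns that into "erzzvufw".
(Check on "garnet": → "tnearg" → "graent" ✓)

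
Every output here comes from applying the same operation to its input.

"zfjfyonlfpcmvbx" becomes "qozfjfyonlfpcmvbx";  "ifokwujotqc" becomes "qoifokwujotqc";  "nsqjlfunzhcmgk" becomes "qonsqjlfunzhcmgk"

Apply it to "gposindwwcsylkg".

Looking at the pairs, the operation is to prepend "qo".
On "gposindwwcsylkg" that produces "qogposindwwcsylkg".

qogposindwwcsylkg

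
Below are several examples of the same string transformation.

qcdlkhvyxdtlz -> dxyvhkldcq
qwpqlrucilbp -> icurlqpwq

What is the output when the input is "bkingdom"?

In each case the input is transformed by: reverse the string, then delete the first 3 characters.
Starting from "bkingdom": after the first operation, "modgnikb"; after the second, "gnikb".

gnikb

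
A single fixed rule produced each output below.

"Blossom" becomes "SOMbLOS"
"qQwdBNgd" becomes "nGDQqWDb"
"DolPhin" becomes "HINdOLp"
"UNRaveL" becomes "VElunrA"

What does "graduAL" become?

UalGRAD

In each case the input is transformed by: flip the case of every letter, then move the last 3 characters to the front (rotate right by 3).
"graduAL" → "GRADUal" → "UalGRAD".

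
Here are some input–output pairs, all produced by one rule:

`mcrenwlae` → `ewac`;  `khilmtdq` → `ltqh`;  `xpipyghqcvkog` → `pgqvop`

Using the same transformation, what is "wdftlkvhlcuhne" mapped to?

tkhched

What's happening: keep every other character starting from the second (positions 2nd, 4th, 6th, ...), then move the first character to the end.
For "wdftlkvhlcuhne" the result is "tkhched".
(Check on "xpipyghqcvkog": → "ppgqvo" → "pgqvop" ✓)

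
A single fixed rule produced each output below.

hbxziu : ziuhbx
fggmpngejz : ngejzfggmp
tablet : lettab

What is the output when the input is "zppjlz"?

Rule — swap the front and back halves of the string.
Doing the same to "zppjlz": "jlzzpp".

jlzzpp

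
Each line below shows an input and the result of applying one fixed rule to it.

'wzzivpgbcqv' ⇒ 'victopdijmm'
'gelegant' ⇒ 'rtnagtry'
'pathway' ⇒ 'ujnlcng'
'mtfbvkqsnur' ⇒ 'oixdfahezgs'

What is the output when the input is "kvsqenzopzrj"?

drambcmewxif

The pattern: move the first 3 characters to the end (rotate left by 3), then shift every letter 13 places forward in the alphabet (wrapping around) — i.e. ROT13.
For "kvsqenzopzrj" the result is "drambcmewxif".
(Check on "mtfbvkqsnur": → "bvkqsnurmtf" → "oixdfahezgs" ✓)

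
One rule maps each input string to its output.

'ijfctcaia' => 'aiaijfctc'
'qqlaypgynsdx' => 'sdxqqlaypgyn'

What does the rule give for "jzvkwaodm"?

odmjzvkwa

What's happening: move the last 3 characters to the front (rotate right by 3).
Applying that to "jzvkwaodm" gives "odmjzvkwa".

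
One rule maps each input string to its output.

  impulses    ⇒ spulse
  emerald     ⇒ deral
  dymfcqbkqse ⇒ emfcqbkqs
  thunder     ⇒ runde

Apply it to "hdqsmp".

The rule is to delete the first 2 characters, then move the last character to the front.
On "hdqsmp": the first step gives "qsmp", and the second then gives "pqsm".

pqsm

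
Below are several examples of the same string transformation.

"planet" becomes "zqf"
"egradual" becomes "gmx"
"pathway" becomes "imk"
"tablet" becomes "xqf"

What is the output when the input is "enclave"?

The rule is to shift every letter 12 places forward in the alphabet (wrapping around), then keep only the last 3 characters.
Working it through for "enclave": intermediate "qzoxmhq", final "mhq".

mhq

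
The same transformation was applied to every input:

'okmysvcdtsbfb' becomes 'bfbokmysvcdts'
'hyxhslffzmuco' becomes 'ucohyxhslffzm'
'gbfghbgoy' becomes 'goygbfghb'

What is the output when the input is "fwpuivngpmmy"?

mmyfwpuivngp

Each output is the input with this applied: move the last 3 characters to the front (rotate right by 3).
"fwpuivngpmmy" → "mmyfwpuivngp".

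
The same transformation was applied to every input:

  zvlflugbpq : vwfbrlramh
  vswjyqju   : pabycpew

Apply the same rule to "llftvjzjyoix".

odrrlzbpfpeu

The transformation: move the last 2 characters to the front (rotate right by 2), then shift every letter 6 places forward in the alphabet (wrapping around).
So "llftvjzjyoix" becomes "odrrlzbpfpeu".
(Check on "zvlflugbpq": → "pqzvlflugb" → "vwfbrlramh" ✓)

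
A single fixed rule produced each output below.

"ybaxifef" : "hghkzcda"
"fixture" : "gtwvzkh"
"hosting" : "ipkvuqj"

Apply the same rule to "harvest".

vugxtcj

The rule is to reverse the string, then shift every letter 2 places forward in the alphabet (wrapping around).
On "harvest": the first step gives "tsevrah", and the second then gives "vugxtcj".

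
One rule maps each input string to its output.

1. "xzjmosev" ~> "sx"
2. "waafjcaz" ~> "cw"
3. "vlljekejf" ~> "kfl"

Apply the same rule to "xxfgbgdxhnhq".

ghqf

The rule is to move the first 3 characters to the end (rotate left by 3), then keep one character in every 3, starting at position 3 (positions 3rd, 6th, 9th, ...).
Starting from "xxfgbgdxhnhq": after the first operation, "gbgdxhnhqxxf"; after the second, "ghqf".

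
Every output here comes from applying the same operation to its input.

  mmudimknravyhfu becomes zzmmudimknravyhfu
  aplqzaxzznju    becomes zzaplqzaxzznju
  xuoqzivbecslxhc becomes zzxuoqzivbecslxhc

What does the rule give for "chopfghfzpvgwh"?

zzchopfghfzpvgwh

The transformation: prepend "zz".
So "chopfghfzpvgwh" becomes "zzchopfghfzpvgwh".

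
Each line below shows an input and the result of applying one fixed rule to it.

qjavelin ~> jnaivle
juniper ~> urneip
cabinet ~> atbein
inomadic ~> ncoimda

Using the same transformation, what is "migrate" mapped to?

The pattern: delete the first character, then take characters alternately from the front and the back (1st, last, 2nd, 2nd-last, ...).
Starting from "migrate": after the first operation, "igrate"; after the second, "iegtra".
(Check on "cabinet": → "abinet" → "atbein" ✓)

iegtra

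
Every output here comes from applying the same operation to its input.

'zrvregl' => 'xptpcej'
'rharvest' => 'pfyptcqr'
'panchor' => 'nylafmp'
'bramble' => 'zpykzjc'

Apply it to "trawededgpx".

The transformation: shift every letter 2 places backward in the alphabet (wrapping around).
Applying that to "trawededgpx" gives "rpyucbcbenv".

rpyucbcbenv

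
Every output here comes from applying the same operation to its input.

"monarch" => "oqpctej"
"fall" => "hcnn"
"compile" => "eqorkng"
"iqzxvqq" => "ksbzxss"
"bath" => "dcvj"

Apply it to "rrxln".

ttznp

Each output is the input with this applied: shift every letter 2 places forward in the alphabet (wrapping around).
So "rrxln" becomes "ttznp".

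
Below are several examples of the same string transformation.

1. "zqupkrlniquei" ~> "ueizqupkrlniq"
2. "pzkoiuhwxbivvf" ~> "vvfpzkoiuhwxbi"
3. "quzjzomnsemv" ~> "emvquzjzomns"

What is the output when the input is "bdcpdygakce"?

In each case the input is transformed by: move the last 3 characters to the front (rotate right by 3).
Applying that to "bdcpdygakce" gives "kcebdcpdyga".

kcebdcpdyga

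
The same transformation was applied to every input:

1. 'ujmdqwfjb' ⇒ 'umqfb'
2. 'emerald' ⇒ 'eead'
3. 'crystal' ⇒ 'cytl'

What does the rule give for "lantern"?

lnen

The rule is to keep every other character starting from the first (positions 1st, 3rd, 5th, ...).
For "lantern" the result is "lnen".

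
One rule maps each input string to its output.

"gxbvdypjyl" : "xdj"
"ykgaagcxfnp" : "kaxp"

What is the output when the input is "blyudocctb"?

ldc

Each output is the input with this applied: keep one character in every 3, starting at position 2 (positions 2nd, 5th, 8th, ...).
On "blyudocctb" that produces "ldc".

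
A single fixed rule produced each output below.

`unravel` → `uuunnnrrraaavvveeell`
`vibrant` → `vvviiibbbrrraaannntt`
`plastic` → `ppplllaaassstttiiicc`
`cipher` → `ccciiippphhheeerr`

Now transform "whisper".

wwwhhhiiissspppeeerr

The rule is to repeat every character 3 times, then delete the last character.
Starting from "whisper": after the first operation, "wwwhhhiiissspppeeerrr"; after the second, "wwwhhhiiissspppeeerr".
(Check on "plastic": → "ppplllaaassstttiiiccc" → "ppplllaaassstttiiicc" ✓)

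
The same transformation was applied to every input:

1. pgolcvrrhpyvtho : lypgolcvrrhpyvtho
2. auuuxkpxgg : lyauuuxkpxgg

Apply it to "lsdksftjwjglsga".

What's happening: prepend "ly".
Doing the same to "lsdksftjwjglsga": "lylsdksftjwjglsga".

lylsdksftjwjglsga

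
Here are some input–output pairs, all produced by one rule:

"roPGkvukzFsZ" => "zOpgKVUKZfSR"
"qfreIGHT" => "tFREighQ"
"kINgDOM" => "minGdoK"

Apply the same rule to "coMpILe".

EOmPilC

In each case the input is transformed by: swap the first and last characters, then flip the case of every letter.
Applying both steps to "coMpILe": "eoMpILc", then "EOmPilC".
(Check on "roPGkvukzFsZ": → "ZoPGkvukzFsr" → "zOpgKVUKZfSR" ✓)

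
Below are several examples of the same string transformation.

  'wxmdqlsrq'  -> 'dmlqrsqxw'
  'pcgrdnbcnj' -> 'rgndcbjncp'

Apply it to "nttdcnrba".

dtncbratn

Each output is the input with this applied: swap each adjacent pair of characters (1↔2, 3↔4, ...), then move the first 2 characters to the end (rotate left by 2).
"nttdcnrba" → "dtncbratn".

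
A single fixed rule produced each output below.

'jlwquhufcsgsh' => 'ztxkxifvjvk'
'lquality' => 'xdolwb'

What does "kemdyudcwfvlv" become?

pgbxgfziyoy

What's happening: shift every letter 3 places forward in the alphabet (wrapping around), then delete the first 2 characters.
So "kemdyudcwfvlv" becomes "pgbxgfziyoy".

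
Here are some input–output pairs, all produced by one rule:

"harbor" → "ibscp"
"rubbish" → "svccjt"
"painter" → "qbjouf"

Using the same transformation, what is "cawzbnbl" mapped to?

dbxacoc

Rule — shift every letter 1 place forward in the alphabet (wrapping around), then delete the last character.
For "cawzbnbl", step one produces "dbxacocm"; step two turns that into "dbxacoc".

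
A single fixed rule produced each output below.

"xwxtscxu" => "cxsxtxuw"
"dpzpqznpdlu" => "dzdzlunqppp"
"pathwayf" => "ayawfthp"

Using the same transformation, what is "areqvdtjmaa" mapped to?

Looking at the pairs, the operation is to sort the characters into alphabetical order, then take characters alternately from the front and the back (1st, last, 2nd, 2nd-last, ...).
Starting from "areqvdtjmaa": after the first operation, "aaadejmqrtv"; after the second, "avatardqemj".

avatardqemj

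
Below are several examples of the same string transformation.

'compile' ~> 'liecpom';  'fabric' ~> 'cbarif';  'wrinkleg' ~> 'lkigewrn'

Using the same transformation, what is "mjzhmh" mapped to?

jhhzmm

In each case the input is transformed by: sort the characters into reverse alphabetical order, then move the first 3 characters to the end (rotate left by 3).
So "mjzhmh" becomes "jhhzmm".
(Check on "wrinkleg": → "wrnlkige" → "lkigewrn" ✓)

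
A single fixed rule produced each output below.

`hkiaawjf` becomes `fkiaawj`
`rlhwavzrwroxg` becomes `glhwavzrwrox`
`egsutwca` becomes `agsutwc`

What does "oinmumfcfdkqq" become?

The rule is to delete the first character, then move the last character to the front.
On "oinmumfcfdkqq": the first step gives "inmumfcfdkqq", and the second then gives "qinmumfcfdkq".

qinmumfcfdkq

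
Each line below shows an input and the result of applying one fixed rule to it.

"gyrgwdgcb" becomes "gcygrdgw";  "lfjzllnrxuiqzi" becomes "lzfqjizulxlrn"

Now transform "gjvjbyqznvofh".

gfjovvjnbzyq

Looking at the pairs, the operation is to delete the last character, then take characters alternately from the front and the back (1st, last, 2nd, 2nd-last, ...).
Applying both steps to "gjvjbyqznvofh": "gjvjbyqznvof", then "gfjovvjnbzyq".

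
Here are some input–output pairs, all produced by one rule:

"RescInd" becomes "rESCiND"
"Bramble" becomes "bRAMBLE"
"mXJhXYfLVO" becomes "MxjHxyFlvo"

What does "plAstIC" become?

Rule — flip the case of every letter.
For "plAstIC" the result is "PLaSTic".

PLaSTic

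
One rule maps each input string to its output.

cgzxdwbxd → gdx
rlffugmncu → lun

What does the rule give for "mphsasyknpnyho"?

The rule is to keep one character in every 3, starting at position 2 (positions 2nd, 5th, 8th, ...).
"mphsasyknpnyho" → "pakno".

pakno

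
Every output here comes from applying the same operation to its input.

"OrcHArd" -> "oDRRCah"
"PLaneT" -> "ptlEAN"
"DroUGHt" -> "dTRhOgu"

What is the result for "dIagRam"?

Looking at the pairs, the operation is to take characters alternately from the front and the back (1st, last, 2nd, 2nd-last, ...), then flip the case of every letter.
For "dIagRam", step one produces "dmIaaRg"; step two turns that into "DMiAArG".

DMiAArG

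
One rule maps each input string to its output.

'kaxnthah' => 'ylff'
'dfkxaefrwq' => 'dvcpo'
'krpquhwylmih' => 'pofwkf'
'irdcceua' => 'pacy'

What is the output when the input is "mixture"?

grp

Rule — shift every letter 2 places backward in the alphabet (wrapping around), then keep every other character starting from the second (positions 2nd, 4th, 6th, ...).
For "mixture", step one produces "kgvrspc"; step two turns that into "grp".
(Check on "dfkxaefrwq": → "bdivycdpuo" → "dvcpo" ✓)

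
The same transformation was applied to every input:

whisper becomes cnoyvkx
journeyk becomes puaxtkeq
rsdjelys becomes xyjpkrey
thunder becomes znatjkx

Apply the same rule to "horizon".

nuxofut

The pattern: shift every letter 6 places forward in the alphabet (wrapping around).
"horizon" → "nuxofut".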